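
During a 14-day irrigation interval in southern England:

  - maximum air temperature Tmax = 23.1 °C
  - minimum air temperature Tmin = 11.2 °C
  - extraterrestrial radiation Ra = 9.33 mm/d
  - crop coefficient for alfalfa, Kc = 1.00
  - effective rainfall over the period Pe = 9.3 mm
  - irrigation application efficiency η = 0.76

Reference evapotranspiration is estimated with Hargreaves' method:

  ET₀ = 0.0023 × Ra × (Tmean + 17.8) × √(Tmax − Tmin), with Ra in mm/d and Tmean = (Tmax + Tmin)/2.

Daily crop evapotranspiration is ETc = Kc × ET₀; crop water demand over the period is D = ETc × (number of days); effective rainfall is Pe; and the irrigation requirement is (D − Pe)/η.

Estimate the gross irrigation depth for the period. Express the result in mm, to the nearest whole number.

Tmean = (23.1 + 11.2)/2 = 17.15 °C
ET₀ = 0.0023 × 9.33 × (17.15 + 17.8) × √11.9 = 0.0023 × 9.33 × 34.95 × 3.4496 = 2.5872 mm/d
ETc = Kc × ET₀ = 1.00 × 2.5872 = 2.5872 mm/d
Crop demand D = ETc × 14 d = 2.5872 × 14 = 36.221 mm
D − Pe = 36.221 − 9.3 = 26.921 mm
Gross irrigation = 26.921 / 0.76 = 35.422 mm

35 mm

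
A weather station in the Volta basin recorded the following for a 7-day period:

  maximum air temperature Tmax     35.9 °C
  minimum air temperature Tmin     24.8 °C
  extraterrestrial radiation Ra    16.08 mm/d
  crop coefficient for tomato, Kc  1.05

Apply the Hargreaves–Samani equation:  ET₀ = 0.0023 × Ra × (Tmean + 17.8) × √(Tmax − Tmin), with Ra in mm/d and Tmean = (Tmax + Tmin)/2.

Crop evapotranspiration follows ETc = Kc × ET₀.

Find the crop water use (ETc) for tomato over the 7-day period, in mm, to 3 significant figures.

43.6 mm

Tmean = (35.9 + 24.8)/2 = 30.35 °C
ET₀ = 0.0023 × 16.08 × (30.35 + 17.8) × √11.1 = 0.0023 × 16.08 × 48.15 × 3.3317 = 5.9330 mm/d
ETc = Kc × ET₀ = 1.05 × 5.9330 = 6.2297 mm/d
Over 7 days: 6.2297 × 7 = 43.608 mm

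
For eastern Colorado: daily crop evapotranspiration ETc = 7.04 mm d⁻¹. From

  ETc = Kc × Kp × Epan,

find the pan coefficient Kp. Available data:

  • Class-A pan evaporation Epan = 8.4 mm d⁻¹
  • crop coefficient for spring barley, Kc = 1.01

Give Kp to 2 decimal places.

ETc = Kc × Kp × Epan  ⇒  Kp = ETc / (Kc × Epan)
Kp = 7.04 / (1.01 × 8.4) = 7.04 / 8.484 = 0.8298

0.83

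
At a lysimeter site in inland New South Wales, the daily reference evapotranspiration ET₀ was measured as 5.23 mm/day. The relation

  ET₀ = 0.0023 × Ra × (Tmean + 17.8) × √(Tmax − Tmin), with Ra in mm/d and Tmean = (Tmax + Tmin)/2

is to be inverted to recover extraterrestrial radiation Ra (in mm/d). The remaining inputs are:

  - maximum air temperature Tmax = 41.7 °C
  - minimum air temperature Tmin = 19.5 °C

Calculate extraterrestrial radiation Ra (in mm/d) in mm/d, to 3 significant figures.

9.97 mm/d

Tmean = 30.60 °C; √ΔT = 4.7117
Ra = ET₀ / [0.0023 × (Tmean+17.8) × √ΔT] = 5.23 / (0.0023 × 48.40 × 4.7117) = 9.971 mm/d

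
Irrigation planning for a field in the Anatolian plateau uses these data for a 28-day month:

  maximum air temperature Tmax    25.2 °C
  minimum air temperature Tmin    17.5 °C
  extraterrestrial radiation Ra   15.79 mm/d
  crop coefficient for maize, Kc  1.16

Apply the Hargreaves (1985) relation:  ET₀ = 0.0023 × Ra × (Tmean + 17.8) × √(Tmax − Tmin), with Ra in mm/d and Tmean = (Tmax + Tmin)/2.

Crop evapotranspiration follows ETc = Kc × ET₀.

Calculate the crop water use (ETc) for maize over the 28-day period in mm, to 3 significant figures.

128 mm

Tmean = (25.2 + 17.5)/2 = 21.35 °C
ET₀ = 0.0023 × 15.79 × (21.35 + 17.8) × √7.7 = 0.0023 × 15.79 × 39.15 × 2.7749 = 3.9454 mm/d
ETc = Kc × ET₀ = 1.16 × 3.9454 = 4.5767 mm/d
Over 28 days: 4.5767 × 28 = 128.148 mm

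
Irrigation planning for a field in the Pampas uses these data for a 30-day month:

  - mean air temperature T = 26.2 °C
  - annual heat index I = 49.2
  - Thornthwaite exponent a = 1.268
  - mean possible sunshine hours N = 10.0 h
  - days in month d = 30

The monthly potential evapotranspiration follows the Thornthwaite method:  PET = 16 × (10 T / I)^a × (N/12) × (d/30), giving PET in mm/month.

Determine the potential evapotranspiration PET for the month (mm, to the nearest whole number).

111 mm

10T/I = 10 × 26.2 / 49.2 = 5.3252
(10T/I)^a = 5.3252^1.268 = 8.3367
Uncorrected PET = 16 × 8.3367 = 133.387 mm
Correction = (N/12)(d/30) = (10.0/12)(30/30) = 0.8333
PET = 133.387 × 0.8333 = 111.151 mm/month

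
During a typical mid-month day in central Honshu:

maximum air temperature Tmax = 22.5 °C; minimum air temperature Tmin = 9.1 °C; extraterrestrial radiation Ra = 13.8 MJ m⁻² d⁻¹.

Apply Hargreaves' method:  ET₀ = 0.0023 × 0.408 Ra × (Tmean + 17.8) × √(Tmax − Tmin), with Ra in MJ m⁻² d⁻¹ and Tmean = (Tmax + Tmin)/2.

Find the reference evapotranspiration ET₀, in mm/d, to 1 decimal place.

Tmean = (22.5 + 9.1)/2 = 15.80 °C
0.408 Ra = 0.408 × 13.8 = 5.6304 mm/d equivalent
ET₀ = 0.0023 × 5.6304 × (15.80 + 17.8) × √13.4 = 0.0023 × 5.6304 × 33.60 × 3.6606 = 1.5928 mm/d

1.6 mm/d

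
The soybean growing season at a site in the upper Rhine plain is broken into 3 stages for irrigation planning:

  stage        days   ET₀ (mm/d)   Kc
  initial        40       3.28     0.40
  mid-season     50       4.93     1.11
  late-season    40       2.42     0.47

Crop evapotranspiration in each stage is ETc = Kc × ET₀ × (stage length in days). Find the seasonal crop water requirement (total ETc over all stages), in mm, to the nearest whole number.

initial: 0.40 × 3.28 × 40 = 52.48 mm
mid-season: 1.11 × 4.93 × 50 = 273.62 mm
late-season: 0.47 × 2.42 × 40 = 45.50 mm
Seasonal total = 371.60 mm

372 mm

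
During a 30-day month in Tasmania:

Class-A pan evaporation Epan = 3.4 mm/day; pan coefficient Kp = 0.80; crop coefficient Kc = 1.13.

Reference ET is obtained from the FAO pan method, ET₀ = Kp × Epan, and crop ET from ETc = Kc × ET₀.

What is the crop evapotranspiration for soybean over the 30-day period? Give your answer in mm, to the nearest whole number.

ET₀ = 0.80 × 3.4 = 2.7200 mm/d
ETc = Kc × ET₀ = 1.13 × 2.7200 = 3.0736 mm/d
Over 30 days: 3.0736 × 30 = 92.208 mm

92 mm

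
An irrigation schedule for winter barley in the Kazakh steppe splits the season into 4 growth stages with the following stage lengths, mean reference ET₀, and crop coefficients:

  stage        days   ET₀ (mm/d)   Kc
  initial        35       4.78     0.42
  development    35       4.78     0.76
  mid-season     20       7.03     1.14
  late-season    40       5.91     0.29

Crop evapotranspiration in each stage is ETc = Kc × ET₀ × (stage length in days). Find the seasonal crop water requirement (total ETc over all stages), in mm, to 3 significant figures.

initial: 0.42 × 4.78 × 35 = 70.27 mm
development: 0.76 × 4.78 × 35 = 127.15 mm
mid-season: 1.14 × 7.03 × 20 = 160.28 mm
late-season: 0.29 × 5.91 × 40 = 68.56 mm
Seasonal total = 426.26 mm

426 mm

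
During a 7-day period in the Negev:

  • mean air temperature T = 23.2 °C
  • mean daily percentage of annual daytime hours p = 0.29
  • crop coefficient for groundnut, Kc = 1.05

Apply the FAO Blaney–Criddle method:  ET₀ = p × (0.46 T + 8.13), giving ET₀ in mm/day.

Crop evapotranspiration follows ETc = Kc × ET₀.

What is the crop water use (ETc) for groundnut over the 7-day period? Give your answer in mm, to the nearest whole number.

40 mm

ET₀ = 0.29 × (0.46 × 23.2 + 8.13) = 0.29 × 18.802 = 5.4526 mm/d
ETc = Kc × ET₀ = 1.05 × 5.4526 = 5.7252 mm/d
Over 7 days: 5.7252 × 7 = 40.076 mm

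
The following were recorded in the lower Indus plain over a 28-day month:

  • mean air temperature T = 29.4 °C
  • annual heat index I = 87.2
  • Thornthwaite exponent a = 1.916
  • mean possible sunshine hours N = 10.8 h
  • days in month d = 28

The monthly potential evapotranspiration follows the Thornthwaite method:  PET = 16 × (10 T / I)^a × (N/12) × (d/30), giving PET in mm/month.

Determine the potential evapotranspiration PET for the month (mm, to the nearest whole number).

10T/I = 10 × 29.4 / 87.2 = 3.3716
(10T/I)^a = 3.3716^1.916 = 10.2644
Uncorrected PET = 16 × 10.2644 = 164.230 mm
Correction = (N/12)(d/30) = (10.8/12)(28/30) = 0.8400
PET = 164.230 × 0.8400 = 137.953 mm/month

138 mm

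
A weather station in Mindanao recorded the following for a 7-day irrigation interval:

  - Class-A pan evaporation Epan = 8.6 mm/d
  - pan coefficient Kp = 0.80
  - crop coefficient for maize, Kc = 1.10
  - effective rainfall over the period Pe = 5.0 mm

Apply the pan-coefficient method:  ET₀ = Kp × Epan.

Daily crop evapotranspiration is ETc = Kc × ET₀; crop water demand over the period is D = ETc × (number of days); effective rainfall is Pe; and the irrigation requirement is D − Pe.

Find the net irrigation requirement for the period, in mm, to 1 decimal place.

ET₀ = 0.80 × 8.6 = 6.8800 mm/d
ETc = Kc × ET₀ = 1.10 × 6.8800 = 7.5680 mm/d
Crop demand D = ETc × 7 d = 7.5680 × 7 = 52.976 mm
D − Pe = 52.976 − 5.0 = 47.976 mm

48.0 mm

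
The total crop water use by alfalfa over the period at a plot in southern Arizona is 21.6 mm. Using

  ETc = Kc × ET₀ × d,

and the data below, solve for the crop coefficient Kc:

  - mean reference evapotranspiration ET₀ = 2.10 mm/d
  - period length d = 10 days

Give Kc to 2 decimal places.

1.03

ETc = Kc × ET₀ × d  ⇒  Kc = ETc / (ET₀ × d)
Kc = 21.6 / (2.10 × 10) = 21.6 / 21.00 = 1.0286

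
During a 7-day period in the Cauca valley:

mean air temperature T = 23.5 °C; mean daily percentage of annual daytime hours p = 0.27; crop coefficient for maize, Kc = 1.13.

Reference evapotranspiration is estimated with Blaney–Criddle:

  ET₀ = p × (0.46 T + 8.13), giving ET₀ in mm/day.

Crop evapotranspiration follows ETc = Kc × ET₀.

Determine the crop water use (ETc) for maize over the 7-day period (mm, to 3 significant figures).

40.5 mm

ET₀ = 0.27 × (0.46 × 23.5 + 8.13) = 0.27 × 18.940 = 5.1138 mm/d
ETc = Kc × ET₀ = 1.13 × 5.1138 = 5.7786 mm/d
Over 7 days: 5.7786 × 7 = 40.450 mm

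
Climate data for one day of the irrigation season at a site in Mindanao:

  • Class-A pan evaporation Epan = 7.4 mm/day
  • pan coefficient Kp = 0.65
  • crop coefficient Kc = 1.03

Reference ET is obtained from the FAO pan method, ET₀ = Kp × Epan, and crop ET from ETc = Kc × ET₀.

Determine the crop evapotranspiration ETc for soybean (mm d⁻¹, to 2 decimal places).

ET₀ = 0.65 × 7.4 = 4.8100 mm/d
ETc = Kc × ET₀ = 1.03 × 4.8100 = 4.9543 mm/d

4.95 mm d⁻¹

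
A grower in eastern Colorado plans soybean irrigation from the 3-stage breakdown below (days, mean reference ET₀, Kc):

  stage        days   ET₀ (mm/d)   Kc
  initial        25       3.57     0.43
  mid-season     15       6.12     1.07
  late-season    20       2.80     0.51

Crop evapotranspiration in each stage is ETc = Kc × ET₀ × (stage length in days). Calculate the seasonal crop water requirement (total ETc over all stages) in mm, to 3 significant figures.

initial: 0.43 × 3.57 × 25 = 38.38 mm
mid-season: 1.07 × 6.12 × 15 = 98.23 mm
late-season: 0.51 × 2.80 × 20 = 28.56 mm
Seasonal total = 165.17 mm

165 mm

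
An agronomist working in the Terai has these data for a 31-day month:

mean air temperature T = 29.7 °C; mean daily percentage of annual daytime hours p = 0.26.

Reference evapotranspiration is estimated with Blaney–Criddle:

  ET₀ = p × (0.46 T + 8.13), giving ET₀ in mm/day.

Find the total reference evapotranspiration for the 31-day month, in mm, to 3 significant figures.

176 mm

ET₀ = 0.26 × (0.46 × 29.7 + 8.13) = 0.26 × 21.792 = 5.6659 mm/d
Monthly total = 5.6659 × 31 = 175.643 mm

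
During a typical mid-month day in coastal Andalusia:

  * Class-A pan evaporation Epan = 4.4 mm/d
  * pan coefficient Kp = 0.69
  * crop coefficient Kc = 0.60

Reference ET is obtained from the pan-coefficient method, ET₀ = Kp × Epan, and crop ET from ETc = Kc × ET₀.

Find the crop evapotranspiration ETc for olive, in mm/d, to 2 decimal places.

1.82 mm/d

ET₀ = 0.69 × 4.4 = 3.0360 mm/d
ETc = Kc × ET₀ = 0.60 × 3.0360 = 1.8216 mm/d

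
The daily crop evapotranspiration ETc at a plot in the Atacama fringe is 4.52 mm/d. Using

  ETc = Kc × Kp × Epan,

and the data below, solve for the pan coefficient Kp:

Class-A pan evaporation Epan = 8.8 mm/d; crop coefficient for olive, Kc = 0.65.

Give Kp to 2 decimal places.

ETc = Kc × Kp × Epan  ⇒  Kp = ETc / (Kc × Epan)
Kp = 4.52 / (0.65 × 8.8) = 4.52 / 5.720 = 0.7902

0.79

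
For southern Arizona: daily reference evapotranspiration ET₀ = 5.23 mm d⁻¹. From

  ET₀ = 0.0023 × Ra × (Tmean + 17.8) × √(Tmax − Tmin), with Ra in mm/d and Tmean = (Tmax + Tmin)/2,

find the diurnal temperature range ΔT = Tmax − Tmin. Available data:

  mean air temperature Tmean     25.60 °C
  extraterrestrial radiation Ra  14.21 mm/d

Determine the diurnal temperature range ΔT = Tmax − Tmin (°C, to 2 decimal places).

13.60 °C

√ΔT = ET₀ / [0.0023 × Ra × (Tmean+17.8)] = 5.23 / (0.0023 × 14.21 × 43.40) = 3.6871
ΔT = 3.6871² = 13.595 °C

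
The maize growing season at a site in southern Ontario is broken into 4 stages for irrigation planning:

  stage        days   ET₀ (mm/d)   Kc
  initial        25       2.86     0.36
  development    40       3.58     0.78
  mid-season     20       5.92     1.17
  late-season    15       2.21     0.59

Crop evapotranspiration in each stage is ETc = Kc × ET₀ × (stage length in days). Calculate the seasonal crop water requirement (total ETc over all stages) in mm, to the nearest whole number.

initial: 0.36 × 2.86 × 25 = 25.74 mm
development: 0.78 × 3.58 × 40 = 111.70 mm
mid-season: 1.17 × 5.92 × 20 = 138.53 mm
late-season: 0.59 × 2.21 × 15 = 19.56 mm
Seasonal total = 295.53 mm

296 mm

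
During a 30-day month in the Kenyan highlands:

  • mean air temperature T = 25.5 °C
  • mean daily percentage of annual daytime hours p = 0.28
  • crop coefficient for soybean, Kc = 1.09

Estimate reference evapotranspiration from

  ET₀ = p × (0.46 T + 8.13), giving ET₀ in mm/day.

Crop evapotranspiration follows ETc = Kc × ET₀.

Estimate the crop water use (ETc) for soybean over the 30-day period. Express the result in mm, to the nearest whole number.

182 mm

ET₀ = 0.28 × (0.46 × 25.5 + 8.13) = 0.28 × 19.860 = 5.5608 mm/d
ETc = Kc × ET₀ = 1.09 × 5.5608 = 6.0613 mm/d
Over 30 days: 6.0613 × 30 = 181.839 mm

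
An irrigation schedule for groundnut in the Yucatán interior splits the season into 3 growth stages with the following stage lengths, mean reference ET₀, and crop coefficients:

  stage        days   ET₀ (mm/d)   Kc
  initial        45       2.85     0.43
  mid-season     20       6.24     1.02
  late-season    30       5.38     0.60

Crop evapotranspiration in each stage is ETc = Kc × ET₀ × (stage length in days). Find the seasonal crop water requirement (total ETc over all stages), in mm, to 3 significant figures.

279 mm

initial: 0.43 × 2.85 × 45 = 55.15 mm
mid-season: 1.02 × 6.24 × 20 = 127.30 mm
late-season: 0.60 × 5.38 × 30 = 96.84 mm
Seasonal total = 279.29 mm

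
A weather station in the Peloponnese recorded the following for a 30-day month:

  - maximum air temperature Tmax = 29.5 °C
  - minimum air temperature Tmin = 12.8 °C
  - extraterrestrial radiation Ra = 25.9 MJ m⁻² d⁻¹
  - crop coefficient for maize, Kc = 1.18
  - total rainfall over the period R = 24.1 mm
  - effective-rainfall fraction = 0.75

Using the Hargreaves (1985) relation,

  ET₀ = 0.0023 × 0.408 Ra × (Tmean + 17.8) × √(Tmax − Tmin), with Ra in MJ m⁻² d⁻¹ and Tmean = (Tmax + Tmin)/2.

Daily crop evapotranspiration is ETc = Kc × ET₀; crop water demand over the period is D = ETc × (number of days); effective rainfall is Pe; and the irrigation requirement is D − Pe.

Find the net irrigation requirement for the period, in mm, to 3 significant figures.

119 mm

Tmean = (29.5 + 12.8)/2 = 21.15 °C
0.408 Ra = 0.408 × 25.9 = 10.5672 mm/d equivalent
ET₀ = 0.0023 × 10.5672 × (21.15 + 17.8) × √16.7 = 0.0023 × 10.5672 × 38.95 × 4.0866 = 3.8686 mm/d
ETc = Kc × ET₀ = 1.18 × 3.8686 = 4.5649 mm/d
Crop demand D = ETc × 30 d = 4.5649 × 30 = 136.947 mm
Pe = 0.75 × 24.1 = 18.075 mm
D − Pe = 136.947 − 18.075 = 118.872 mm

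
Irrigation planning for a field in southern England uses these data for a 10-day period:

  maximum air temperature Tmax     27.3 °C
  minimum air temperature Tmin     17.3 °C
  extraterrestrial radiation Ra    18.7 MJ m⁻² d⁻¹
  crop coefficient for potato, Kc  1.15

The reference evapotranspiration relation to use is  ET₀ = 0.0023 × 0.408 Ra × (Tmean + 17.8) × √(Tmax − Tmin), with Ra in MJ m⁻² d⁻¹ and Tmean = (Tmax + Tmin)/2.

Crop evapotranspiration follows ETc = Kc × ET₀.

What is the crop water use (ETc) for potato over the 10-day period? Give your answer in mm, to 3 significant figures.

25.6 mm

Tmean = (27.3 + 17.3)/2 = 22.30 °C
0.408 Ra = 0.408 × 18.7 = 7.6296 mm/d equivalent
ET₀ = 0.0023 × 7.6296 × (22.30 + 17.8) × √10.0 = 0.0023 × 7.6296 × 40.10 × 3.1623 = 2.2252 mm/d
ETc = Kc × ET₀ = 1.15 × 2.2252 = 2.5590 mm/d
Over 10 days: 2.5590 × 10 = 25.590 mm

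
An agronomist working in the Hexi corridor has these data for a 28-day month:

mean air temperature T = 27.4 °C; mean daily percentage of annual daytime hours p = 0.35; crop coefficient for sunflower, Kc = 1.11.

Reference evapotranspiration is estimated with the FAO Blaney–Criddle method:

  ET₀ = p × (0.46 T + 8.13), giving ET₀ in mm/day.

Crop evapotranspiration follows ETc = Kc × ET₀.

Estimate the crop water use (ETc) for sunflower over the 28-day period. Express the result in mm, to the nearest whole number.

ET₀ = 0.35 × (0.46 × 27.4 + 8.13) = 0.35 × 20.734 = 7.2569 mm/d
ETc = Kc × ET₀ = 1.11 × 7.2569 = 8.0552 mm/d
Over 28 days: 8.0552 × 28 = 225.546 mm

226 mm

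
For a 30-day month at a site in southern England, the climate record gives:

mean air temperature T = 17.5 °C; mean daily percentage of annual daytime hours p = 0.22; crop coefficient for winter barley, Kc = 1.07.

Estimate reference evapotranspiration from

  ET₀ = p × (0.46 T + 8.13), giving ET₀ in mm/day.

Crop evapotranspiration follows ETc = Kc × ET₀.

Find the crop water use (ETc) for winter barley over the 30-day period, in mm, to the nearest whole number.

ET₀ = 0.22 × (0.46 × 17.5 + 8.13) = 0.22 × 16.180 = 3.5596 mm/d
ETc = Kc × ET₀ = 1.07 × 3.5596 = 3.8088 mm/d
Over 30 days: 3.8088 × 30 = 114.264 mm

114 mm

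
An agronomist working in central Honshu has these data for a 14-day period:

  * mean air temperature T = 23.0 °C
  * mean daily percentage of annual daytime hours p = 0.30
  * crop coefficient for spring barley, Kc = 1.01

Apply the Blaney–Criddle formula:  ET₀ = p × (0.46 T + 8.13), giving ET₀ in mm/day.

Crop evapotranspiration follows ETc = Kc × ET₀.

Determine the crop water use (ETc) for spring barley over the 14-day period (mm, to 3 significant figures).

ET₀ = 0.30 × (0.46 × 23.0 + 8.13) = 0.30 × 18.710 = 5.6130 mm/d
ETc = Kc × ET₀ = 1.01 × 5.6130 = 5.6691 mm/d
Over 14 days: 5.6691 × 14 = 79.367 mm

79.4 mm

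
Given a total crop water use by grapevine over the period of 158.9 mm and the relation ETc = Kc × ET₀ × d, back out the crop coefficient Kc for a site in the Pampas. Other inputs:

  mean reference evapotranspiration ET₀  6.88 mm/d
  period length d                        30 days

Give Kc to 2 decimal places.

ETc = Kc × ET₀ × d  ⇒  Kc = ETc / (ET₀ × d)
Kc = 158.9 / (6.88 × 30) = 158.9 / 206.40 = 0.7699

0.77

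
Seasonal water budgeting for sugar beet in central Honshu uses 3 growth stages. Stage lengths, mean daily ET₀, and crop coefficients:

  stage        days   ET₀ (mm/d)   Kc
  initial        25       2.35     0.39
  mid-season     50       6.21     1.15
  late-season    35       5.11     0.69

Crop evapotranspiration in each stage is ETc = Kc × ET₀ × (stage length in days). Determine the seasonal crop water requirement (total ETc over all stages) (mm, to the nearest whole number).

initial: 0.39 × 2.35 × 25 = 22.91 mm
mid-season: 1.15 × 6.21 × 50 = 357.08 mm
late-season: 0.69 × 5.11 × 35 = 123.41 mm
Seasonal total = 503.40 mm

503 mm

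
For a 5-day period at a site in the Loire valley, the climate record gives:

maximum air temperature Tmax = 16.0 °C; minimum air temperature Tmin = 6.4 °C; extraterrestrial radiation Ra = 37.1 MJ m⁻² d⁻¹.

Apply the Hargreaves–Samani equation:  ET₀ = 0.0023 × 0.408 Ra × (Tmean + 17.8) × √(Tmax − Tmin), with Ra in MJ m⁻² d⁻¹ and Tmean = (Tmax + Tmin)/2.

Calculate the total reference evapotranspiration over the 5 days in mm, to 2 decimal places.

Tmean = (16.0 + 6.4)/2 = 11.20 °C
0.408 Ra = 0.408 × 37.1 = 15.1368 mm/d equivalent
ET₀ = 0.0023 × 15.1368 × (11.20 + 17.8) × √9.6 = 0.0023 × 15.1368 × 29.00 × 3.0984 = 3.1282 mm/d
Over 5 days: 3.1282 × 5 = 15.641 mm

15.64 mm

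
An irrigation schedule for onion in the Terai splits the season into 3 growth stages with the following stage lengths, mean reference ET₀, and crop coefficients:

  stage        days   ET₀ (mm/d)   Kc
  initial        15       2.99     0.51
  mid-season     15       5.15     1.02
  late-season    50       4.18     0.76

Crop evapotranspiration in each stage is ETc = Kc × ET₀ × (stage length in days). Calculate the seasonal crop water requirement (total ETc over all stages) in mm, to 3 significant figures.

261 mm

initial: 0.51 × 2.99 × 15 = 22.87 mm
mid-season: 1.02 × 5.15 × 15 = 78.80 mm
late-season: 0.76 × 4.18 × 50 = 158.84 mm
Seasonal total = 260.51 mm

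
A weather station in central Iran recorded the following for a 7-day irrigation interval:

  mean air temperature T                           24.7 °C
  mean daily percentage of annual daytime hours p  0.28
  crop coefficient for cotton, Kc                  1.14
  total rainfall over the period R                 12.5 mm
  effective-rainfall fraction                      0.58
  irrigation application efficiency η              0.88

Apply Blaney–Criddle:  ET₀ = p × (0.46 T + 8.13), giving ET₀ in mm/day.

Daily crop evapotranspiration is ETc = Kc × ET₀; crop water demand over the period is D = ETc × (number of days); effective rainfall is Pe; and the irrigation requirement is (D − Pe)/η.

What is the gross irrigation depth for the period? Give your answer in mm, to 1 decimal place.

ET₀ = 0.28 × (0.46 × 24.7 + 8.13) = 0.28 × 19.492 = 5.4578 mm/d
ETc = Kc × ET₀ = 1.14 × 5.4578 = 6.2219 mm/d
Crop demand D = ETc × 7 d = 6.2219 × 7 = 43.553 mm
Pe = 0.58 × 12.5 = 7.250 mm
D − Pe = 43.553 − 7.250 = 36.303 mm
Gross irrigation = 36.303 / 0.88 = 41.253 mm

41.3 mm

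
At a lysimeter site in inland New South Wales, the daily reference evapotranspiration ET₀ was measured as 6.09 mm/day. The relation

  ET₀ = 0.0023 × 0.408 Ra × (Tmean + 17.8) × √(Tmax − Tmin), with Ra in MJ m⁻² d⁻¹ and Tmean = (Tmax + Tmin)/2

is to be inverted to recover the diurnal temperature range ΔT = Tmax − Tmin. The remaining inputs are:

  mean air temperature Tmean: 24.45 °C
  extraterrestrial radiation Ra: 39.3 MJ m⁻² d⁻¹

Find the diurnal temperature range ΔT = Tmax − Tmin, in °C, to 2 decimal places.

15.28 °C

√ΔT = ET₀ / [0.0023 × 0.408 × Ra × (Tmean+17.8)] = 6.09 / (0.0023 × 16.0344 × 42.25) = 3.9085
ΔT = 3.9085² = 15.276 °C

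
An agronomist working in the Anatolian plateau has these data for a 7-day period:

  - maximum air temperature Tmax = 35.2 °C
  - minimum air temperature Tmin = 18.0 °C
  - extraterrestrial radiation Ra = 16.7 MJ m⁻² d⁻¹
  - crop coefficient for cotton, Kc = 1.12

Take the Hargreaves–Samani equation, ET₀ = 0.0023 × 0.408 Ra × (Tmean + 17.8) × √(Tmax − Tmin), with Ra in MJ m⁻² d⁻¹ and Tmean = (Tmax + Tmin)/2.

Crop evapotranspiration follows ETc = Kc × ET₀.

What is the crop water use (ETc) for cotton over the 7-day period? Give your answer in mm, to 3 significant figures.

22.6 mm

Tmean = (35.2 + 18.0)/2 = 26.60 °C
0.408 Ra = 0.408 × 16.7 = 6.8136 mm/d equivalent
ET₀ = 0.0023 × 6.8136 × (26.60 + 17.8) × √17.2 = 0.0023 × 6.8136 × 44.40 × 4.1473 = 2.8857 mm/d
ETc = Kc × ET₀ = 1.12 × 2.8857 = 3.2320 mm/d
Over 7 days: 3.2320 × 7 = 22.624 mm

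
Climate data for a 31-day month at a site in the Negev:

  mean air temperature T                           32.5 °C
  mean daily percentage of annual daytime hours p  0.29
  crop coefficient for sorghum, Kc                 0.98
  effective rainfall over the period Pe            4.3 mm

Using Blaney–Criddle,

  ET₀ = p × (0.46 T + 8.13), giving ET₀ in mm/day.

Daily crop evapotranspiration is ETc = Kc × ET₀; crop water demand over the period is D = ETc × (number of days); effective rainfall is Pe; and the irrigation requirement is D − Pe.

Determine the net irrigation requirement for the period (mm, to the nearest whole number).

199 mm

ET₀ = 0.29 × (0.46 × 32.5 + 8.13) = 0.29 × 23.080 = 6.6932 mm/d
ETc = Kc × ET₀ = 0.98 × 6.6932 = 6.5593 mm/d
Crop demand D = ETc × 31 d = 6.5593 × 31 = 203.338 mm
D − Pe = 203.338 − 4.3 = 199.038 mm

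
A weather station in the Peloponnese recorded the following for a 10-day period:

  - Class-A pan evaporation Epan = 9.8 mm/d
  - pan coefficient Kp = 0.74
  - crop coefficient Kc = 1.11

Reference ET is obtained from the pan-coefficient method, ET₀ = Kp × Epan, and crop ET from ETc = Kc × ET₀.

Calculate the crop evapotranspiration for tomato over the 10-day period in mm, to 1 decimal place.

ET₀ = 0.74 × 9.8 = 7.2520 mm/d
ETc = Kc × ET₀ = 1.11 × 7.2520 = 8.0497 mm/d
Over 10 days: 8.0497 × 10 = 80.497 mm

80.5 mm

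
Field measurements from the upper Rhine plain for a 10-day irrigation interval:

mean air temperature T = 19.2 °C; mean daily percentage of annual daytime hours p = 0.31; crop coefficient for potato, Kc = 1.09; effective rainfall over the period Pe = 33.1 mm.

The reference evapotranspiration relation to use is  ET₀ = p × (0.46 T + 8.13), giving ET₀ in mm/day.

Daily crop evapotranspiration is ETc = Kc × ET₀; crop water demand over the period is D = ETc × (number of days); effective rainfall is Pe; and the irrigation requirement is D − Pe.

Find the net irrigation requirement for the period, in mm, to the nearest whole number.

ET₀ = 0.31 × (0.46 × 19.2 + 8.13) = 0.31 × 16.962 = 5.2582 mm/d
ETc = Kc × ET₀ = 1.09 × 5.2582 = 5.7314 mm/d
Crop demand D = ETc × 10 d = 5.7314 × 10 = 57.314 mm
D − Pe = 57.314 − 33.1 = 24.214 mm

24 mm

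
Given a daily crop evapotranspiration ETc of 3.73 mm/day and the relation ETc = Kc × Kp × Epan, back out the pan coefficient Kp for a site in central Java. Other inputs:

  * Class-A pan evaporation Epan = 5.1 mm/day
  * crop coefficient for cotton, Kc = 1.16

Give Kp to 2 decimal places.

0.63

ETc = Kc × Kp × Epan  ⇒  Kp = ETc / (Kc × Epan)
Kp = 3.73 / (1.16 × 5.1) = 3.73 / 5.916 = 0.6305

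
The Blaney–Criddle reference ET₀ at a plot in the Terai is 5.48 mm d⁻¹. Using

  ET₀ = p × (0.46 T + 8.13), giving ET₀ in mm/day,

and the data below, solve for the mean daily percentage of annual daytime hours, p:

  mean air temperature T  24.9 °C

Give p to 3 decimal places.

0.280

p = ET₀ / (0.46 T + 8.13) = 5.48 / (0.46 × 24.9 + 8.13) = 5.48 / 19.584 = 0.2798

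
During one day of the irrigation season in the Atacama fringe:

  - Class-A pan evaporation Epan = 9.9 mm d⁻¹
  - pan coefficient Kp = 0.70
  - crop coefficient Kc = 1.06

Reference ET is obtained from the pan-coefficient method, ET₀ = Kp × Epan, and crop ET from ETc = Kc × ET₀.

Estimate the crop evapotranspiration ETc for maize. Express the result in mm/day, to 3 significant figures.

ET₀ = 0.70 × 9.9 = 6.9300 mm/d
ETc = Kc × ET₀ = 1.06 × 6.9300 = 7.3458 mm/d

7.35 mm/day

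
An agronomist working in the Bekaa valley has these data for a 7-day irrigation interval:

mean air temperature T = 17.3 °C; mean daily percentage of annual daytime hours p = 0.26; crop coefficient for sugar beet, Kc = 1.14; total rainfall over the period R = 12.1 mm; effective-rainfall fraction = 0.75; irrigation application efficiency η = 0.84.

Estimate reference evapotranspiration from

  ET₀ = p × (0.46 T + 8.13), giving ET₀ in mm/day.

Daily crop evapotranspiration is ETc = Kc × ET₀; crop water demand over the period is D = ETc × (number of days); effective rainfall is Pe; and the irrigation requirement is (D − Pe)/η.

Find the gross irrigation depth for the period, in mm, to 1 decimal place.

28.9 mm

ET₀ = 0.26 × (0.46 × 17.3 + 8.13) = 0.26 × 16.088 = 4.1829 mm/d
ETc = Kc × ET₀ = 1.14 × 4.1829 = 4.7685 mm/d
Crop demand D = ETc × 7 d = 4.7685 × 7 = 33.380 mm
Pe = 0.75 × 12.1 = 9.075 mm
D − Pe = 33.380 − 9.075 = 24.305 mm
Gross irrigation = 24.305 / 0.84 = 28.935 mm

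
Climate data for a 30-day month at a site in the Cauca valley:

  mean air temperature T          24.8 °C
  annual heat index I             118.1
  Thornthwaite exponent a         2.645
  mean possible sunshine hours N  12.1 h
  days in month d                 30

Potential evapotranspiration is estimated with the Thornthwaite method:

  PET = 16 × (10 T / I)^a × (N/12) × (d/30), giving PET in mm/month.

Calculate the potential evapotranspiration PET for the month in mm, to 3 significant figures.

10T/I = 10 × 24.8 / 118.1 = 2.0999
(10T/I)^a = 2.0999^2.645 = 7.1157
Uncorrected PET = 16 × 7.1157 = 113.851 mm
Correction = (N/12)(d/30) = (12.1/12)(30/30) = 1.0083
PET = 113.851 × 1.0083 = 114.796 mm/month

115 mm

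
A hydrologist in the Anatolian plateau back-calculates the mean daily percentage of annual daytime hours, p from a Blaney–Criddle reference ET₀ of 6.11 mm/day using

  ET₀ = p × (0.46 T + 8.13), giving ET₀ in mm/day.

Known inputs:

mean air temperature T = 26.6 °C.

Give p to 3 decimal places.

p = ET₀ / (0.46 T + 8.13) = 6.11 / (0.46 × 26.6 + 8.13) = 6.11 / 20.366 = 0.3000

0.300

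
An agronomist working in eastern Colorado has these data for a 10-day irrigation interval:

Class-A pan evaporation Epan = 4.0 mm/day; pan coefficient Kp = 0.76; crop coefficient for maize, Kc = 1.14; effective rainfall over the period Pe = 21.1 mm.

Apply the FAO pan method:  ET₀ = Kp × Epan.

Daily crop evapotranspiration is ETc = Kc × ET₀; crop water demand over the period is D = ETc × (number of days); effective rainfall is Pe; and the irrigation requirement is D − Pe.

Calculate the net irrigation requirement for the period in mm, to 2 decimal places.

13.56 mm

ET₀ = 0.76 × 4.0 = 3.0400 mm/d
ETc = Kc × ET₀ = 1.14 × 3.0400 = 3.4656 mm/d
Crop demand D = ETc × 10 d = 3.4656 × 10 = 34.656 mm
D − Pe = 34.656 − 21.1 = 13.556 mm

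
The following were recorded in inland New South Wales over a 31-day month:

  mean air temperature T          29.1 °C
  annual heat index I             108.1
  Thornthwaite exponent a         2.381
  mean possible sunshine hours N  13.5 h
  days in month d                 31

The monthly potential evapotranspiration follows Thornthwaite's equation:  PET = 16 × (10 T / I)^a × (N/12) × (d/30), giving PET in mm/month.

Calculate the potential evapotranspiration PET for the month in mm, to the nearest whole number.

10T/I = 10 × 29.1 / 108.1 = 2.6920
(10T/I)^a = 2.6920^2.381 = 10.5684
Uncorrected PET = 16 × 10.5684 = 169.094 mm
Correction = (N/12)(d/30) = (13.5/12)(31/30) = 1.1625
PET = 169.094 × 1.1625 = 196.572 mm/month

197 mm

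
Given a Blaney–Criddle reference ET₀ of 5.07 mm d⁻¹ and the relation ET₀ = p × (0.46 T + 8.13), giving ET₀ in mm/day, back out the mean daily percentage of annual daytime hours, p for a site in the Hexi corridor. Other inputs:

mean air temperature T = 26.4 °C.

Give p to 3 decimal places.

p = ET₀ / (0.46 T + 8.13) = 5.07 / (0.46 × 26.4 + 8.13) = 5.07 / 20.274 = 0.2501

0.250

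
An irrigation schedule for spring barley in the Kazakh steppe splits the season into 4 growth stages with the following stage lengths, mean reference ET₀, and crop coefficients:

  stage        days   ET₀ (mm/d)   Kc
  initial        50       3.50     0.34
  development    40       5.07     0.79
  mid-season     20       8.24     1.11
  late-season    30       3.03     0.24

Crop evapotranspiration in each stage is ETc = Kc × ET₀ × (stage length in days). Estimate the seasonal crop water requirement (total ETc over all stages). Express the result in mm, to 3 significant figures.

424 mm

initial: 0.34 × 3.50 × 50 = 59.50 mm
development: 0.79 × 5.07 × 40 = 160.21 mm
mid-season: 1.11 × 8.24 × 20 = 182.93 mm
late-season: 0.24 × 3.03 × 30 = 21.82 mm
Seasonal total = 424.46 mm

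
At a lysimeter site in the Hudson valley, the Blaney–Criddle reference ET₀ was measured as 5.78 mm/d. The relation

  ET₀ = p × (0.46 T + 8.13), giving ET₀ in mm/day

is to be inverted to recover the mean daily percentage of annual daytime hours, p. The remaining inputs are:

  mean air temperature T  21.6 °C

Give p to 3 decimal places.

p = ET₀ / (0.46 T + 8.13) = 5.78 / (0.46 × 21.6 + 8.13) = 5.78 / 18.066 = 0.3199

0.320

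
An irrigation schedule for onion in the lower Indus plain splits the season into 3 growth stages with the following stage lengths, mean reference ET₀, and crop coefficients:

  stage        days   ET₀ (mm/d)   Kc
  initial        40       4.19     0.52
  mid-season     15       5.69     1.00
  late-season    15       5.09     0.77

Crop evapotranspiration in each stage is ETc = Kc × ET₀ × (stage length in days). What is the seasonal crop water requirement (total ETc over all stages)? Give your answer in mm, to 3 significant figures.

231 mm

initial: 0.52 × 4.19 × 40 = 87.15 mm
mid-season: 1.00 × 5.69 × 15 = 85.35 mm
late-season: 0.77 × 5.09 × 15 = 58.79 mm
Seasonal total = 231.29 mm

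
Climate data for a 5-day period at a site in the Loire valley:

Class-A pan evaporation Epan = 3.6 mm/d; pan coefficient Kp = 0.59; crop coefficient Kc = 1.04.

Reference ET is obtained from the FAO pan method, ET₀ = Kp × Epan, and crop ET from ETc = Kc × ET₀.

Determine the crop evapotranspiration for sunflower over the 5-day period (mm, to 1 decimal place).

11.0 mm

ET₀ = 0.59 × 3.6 = 2.1240 mm/d
ETc = Kc × ET₀ = 1.04 × 2.1240 = 2.2090 mm/d
Over 5 days: 2.2090 × 5 = 11.045 mm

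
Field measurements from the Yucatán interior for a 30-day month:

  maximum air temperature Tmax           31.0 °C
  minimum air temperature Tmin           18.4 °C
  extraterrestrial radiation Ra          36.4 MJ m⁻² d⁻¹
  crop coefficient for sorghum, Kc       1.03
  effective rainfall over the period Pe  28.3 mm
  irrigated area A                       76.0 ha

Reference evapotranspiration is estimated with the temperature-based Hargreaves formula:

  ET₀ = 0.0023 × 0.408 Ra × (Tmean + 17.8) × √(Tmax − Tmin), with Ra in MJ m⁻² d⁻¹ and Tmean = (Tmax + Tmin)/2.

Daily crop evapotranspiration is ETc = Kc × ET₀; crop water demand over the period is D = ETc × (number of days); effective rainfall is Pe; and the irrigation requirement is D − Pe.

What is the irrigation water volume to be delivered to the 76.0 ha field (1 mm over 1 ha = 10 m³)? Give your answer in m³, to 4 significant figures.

Tmean = (31.0 + 18.4)/2 = 24.70 °C
0.408 Ra = 0.408 × 36.4 = 14.8512 mm/d equivalent
ET₀ = 0.0023 × 14.8512 × (24.70 + 17.8) × √12.6 = 0.0023 × 14.8512 × 42.50 × 3.5496 = 5.1530 mm/d
ETc = Kc × ET₀ = 1.03 × 5.1530 = 5.3076 mm/d
Crop demand D = ETc × 30 d = 5.3076 × 30 = 159.228 mm
D − Pe = 159.228 − 28.3 = 130.928 mm
Volume = 130.928 mm × 76.0 ha × 10 = 99505.3 m³

99510 m³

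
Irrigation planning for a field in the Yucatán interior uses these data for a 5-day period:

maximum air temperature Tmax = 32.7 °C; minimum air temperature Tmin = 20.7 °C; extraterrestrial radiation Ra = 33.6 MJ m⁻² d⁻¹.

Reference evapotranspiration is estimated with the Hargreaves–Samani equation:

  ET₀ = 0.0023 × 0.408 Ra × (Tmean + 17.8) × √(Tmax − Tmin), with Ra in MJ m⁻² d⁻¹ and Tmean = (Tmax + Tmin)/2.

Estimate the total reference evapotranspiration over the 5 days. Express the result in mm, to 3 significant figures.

24.3 mm

Tmean = (32.7 + 20.7)/2 = 26.70 °C
0.408 Ra = 0.408 × 33.6 = 13.7088 mm/d equivalent
ET₀ = 0.0023 × 13.7088 × (26.70 + 17.8) × √12.0 = 0.0023 × 13.7088 × 44.50 × 3.4641 = 4.8605 mm/d
Over 5 days: 4.8605 × 5 = 24.303 mm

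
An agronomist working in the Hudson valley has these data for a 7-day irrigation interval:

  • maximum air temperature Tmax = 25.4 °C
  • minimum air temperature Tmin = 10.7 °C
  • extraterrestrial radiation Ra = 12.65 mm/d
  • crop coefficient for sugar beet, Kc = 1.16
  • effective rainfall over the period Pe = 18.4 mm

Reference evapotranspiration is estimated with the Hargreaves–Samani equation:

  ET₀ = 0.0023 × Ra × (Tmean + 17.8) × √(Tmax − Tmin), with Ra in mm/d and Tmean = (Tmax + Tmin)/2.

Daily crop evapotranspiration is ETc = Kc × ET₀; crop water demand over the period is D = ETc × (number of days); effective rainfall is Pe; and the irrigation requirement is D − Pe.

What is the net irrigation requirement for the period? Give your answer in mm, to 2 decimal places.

Tmean = (25.4 + 10.7)/2 = 18.05 °C
ET₀ = 0.0023 × 12.65 × (18.05 + 17.8) × √14.7 = 0.0023 × 12.65 × 35.85 × 3.8341 = 3.9992 mm/d
ETc = Kc × ET₀ = 1.16 × 3.9992 = 4.6391 mm/d
Crop demand D = ETc × 7 d = 4.6391 × 7 = 32.474 mm
D − Pe = 32.474 − 18.4 = 14.074 mm

14.07 mm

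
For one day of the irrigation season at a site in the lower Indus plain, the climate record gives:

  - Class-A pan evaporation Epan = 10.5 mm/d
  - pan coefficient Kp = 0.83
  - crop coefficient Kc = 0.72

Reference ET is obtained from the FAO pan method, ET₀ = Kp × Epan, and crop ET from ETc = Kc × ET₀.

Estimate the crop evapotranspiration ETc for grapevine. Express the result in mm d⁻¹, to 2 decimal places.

6.27 mm d⁻¹

ET₀ = 0.83 × 10.5 = 8.7150 mm/d
ETc = Kc × ET₀ = 0.72 × 8.7150 = 6.2748 mm/d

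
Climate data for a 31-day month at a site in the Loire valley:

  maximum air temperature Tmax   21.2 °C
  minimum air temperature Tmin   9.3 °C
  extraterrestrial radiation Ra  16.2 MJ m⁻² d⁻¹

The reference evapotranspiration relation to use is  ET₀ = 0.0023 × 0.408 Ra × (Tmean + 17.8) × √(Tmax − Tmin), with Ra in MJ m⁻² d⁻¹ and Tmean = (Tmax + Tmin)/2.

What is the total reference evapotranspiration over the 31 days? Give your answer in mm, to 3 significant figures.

Tmean = (21.2 + 9.3)/2 = 15.25 °C
0.408 Ra = 0.408 × 16.2 = 6.6096 mm/d equivalent
ET₀ = 0.0023 × 6.6096 × (15.25 + 17.8) × √11.9 = 0.0023 × 6.6096 × 33.05 × 3.4496 = 1.7332 mm/d
Over 31 days: 1.7332 × 31 = 53.729 mm

53.7 mm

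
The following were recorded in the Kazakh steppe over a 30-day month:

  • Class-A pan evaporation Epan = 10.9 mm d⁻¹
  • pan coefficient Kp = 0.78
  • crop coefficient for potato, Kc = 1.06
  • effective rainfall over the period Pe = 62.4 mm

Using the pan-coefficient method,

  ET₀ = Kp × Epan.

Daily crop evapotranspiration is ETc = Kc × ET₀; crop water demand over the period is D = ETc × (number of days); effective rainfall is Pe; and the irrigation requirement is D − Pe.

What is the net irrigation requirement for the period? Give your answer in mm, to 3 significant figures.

208 mm

ET₀ = 0.78 × 10.9 = 8.5020 mm/d
ETc = Kc × ET₀ = 1.06 × 8.5020 = 9.0121 mm/d
Crop demand D = ETc × 30 d = 9.0121 × 30 = 270.363 mm
D − Pe = 270.363 − 62.4 = 207.963 mm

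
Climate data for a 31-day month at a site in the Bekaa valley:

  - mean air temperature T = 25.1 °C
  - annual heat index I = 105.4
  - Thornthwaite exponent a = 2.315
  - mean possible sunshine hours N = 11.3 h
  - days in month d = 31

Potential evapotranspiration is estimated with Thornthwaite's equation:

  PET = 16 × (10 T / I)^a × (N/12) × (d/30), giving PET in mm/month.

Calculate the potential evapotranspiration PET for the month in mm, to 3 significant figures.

116 mm

10T/I = 10 × 25.1 / 105.4 = 2.3814
(10T/I)^a = 2.3814^2.315 = 7.4536
Uncorrected PET = 16 × 7.4536 = 119.258 mm
Correction = (N/12)(d/30) = (11.3/12)(31/30) = 0.9731
PET = 119.258 × 0.9731 = 116.050 mm/month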